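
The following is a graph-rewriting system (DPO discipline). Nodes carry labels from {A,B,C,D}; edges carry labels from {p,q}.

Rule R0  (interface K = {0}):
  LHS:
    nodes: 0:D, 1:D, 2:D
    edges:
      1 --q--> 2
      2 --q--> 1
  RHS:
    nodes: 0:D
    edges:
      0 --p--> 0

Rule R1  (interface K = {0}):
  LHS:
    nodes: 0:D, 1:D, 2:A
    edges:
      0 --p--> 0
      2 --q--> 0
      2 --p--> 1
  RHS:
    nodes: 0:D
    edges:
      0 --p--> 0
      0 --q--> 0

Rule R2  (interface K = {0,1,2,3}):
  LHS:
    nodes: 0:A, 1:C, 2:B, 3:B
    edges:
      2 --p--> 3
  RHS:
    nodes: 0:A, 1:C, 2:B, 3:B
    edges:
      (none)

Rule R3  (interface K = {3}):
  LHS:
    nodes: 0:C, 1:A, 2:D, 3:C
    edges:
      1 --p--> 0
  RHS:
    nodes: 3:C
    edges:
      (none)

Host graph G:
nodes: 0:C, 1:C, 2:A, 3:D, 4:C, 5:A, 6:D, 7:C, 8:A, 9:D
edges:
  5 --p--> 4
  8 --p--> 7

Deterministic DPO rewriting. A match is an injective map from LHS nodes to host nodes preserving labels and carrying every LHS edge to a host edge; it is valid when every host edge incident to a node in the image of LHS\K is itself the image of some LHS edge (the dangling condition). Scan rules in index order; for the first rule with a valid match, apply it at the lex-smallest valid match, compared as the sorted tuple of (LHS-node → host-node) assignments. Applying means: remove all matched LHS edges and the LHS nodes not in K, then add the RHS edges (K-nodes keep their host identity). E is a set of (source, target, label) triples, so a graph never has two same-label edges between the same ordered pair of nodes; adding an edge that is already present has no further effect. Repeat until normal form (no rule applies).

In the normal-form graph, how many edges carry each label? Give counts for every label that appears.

[0] host  ⇒  10 nodes, 2 edges  {5-p->4 8-p->7}
[1] R3 @ {0↦4, 1↦5, 2↦3, 3↦0}  ⇒  7 nodes, 1 edges  {8-p->7}
[2] R3 @ {0↦7, 1↦8, 2↦6, 3↦0}  ⇒  4 nodes, 0 edges  {∅}
halt: no rule applies after step 2
NF edges: []

Answer: (no edges)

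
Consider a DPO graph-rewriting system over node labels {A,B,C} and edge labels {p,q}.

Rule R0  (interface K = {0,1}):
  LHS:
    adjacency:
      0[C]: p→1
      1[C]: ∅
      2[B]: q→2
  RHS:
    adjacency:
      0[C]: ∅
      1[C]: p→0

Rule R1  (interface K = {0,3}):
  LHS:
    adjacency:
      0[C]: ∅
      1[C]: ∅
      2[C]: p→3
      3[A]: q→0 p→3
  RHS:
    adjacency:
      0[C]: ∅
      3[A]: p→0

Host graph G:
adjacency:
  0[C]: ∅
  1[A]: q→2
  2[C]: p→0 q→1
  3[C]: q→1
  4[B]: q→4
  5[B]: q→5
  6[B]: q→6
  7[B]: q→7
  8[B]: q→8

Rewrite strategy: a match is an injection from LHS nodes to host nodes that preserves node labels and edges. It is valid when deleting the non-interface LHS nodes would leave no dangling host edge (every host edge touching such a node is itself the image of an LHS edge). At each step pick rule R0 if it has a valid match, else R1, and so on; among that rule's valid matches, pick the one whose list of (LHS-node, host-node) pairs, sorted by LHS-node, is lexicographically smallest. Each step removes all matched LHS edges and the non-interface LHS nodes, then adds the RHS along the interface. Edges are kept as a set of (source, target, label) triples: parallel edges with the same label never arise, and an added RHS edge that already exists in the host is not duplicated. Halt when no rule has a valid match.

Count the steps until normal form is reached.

initial: |V|=9 |E|=9  E = 1-q->2 2-p->0 2-q->1 3-q->1 4-q->4 5-q->5 6-q->6 7-q->7 8-q->8
step 1: apply R0 at {0↦2, 1↦0, 2↦4}  → |V|=8 |E|=8  E = 0-p->2 1-q->2 2-q->1 3-q->1 5-q->5 6-q->6 7-q->7 8-q->8
step 2: apply R0 at {0↦0, 1↦2, 2↦5}  → |V|=7 |E|=7  E = 1-q->2 2-p->0 2-q->1 3-q->1 6-q->6 7-q->7 8-q->8
step 3: apply R0 at {0↦2, 1↦0, 2↦6}  → |V|=6 |E|=6  E = 0-p->2 1-q->2 2-q->1 3-q->1 7-q->7 8-q->8
step 4: apply R0 at {0↦0, 1↦2, 2↦7}  → |V|=5 |E|=5  E = 1-q->2 2-p->0 2-q->1 3-q->1 8-q->8
step 5: apply R0 at {0↦2, 1↦0, 2↦8}  → |V|=4 |E|=4  E = 0-p->2 1-q->2 2-q->1 3-q->1
normal form: no rule applies after step 5

Answer: 5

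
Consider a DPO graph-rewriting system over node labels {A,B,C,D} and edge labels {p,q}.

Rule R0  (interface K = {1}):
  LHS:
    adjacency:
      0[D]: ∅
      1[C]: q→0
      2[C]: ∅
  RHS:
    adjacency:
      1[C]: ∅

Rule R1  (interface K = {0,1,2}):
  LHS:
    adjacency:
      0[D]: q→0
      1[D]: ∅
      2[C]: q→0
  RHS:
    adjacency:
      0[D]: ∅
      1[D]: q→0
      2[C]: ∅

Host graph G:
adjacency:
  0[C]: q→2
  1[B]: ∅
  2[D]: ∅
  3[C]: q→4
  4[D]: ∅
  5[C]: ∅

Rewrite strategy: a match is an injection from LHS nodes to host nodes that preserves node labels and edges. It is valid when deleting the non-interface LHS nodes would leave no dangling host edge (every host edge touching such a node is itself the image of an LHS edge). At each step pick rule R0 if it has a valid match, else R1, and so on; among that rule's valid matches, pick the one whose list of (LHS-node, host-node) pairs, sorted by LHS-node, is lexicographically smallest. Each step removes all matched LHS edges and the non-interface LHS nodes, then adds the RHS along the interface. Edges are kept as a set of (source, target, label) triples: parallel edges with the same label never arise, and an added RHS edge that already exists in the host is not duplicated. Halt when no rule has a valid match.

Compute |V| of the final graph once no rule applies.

initial: |V|=6 |E|=2  E = 0-q->2 3-q->4
step 1: apply R0 at {0↦2, 1↦0, 2↦5}  → |V|=4 |E|=1  E = 3-q->4
step 2: apply R0 at {0↦4, 1↦3, 2↦0}  → |V|=2 |E|=0  E = ∅
final graph: no rule applies after step 2
NF nodes: {1:B, 3:C}

Answer: 2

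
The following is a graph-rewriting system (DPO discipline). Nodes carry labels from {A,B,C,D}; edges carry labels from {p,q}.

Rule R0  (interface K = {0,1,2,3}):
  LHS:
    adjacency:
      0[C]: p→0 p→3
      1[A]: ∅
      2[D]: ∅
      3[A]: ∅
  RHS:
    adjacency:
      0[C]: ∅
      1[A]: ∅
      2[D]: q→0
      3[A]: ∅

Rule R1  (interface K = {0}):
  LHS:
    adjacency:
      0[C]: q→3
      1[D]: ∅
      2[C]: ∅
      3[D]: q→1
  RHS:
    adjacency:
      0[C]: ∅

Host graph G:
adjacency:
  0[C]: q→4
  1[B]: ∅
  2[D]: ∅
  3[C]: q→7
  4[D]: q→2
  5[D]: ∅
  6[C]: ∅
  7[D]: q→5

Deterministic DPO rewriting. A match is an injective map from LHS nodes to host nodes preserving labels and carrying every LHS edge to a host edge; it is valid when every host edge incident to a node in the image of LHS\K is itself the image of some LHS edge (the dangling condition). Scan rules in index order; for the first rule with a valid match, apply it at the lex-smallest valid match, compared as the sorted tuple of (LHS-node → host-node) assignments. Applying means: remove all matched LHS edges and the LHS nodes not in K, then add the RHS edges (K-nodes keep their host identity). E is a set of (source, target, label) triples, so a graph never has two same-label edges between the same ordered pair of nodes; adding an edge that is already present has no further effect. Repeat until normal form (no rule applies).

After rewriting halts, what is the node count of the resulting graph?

Answer: 2

Rewrite trace:
[0] host  ⇒  8 nodes, 4 edges  {0-q->4 3-q->7 4-q->2 7-q->5}
[1] R1 @ {0↦0, 1↦2, 2↦6, 3↦4}  ⇒  5 nodes, 2 edges  {3-q->7 7-q->5}
[2] R1 @ {0↦3, 1↦5, 2↦0, 3↦7}  ⇒  2 nodes, 0 edges  {∅}
normal form: no rule applies after step 2
NF nodes: {1:B, 3:C}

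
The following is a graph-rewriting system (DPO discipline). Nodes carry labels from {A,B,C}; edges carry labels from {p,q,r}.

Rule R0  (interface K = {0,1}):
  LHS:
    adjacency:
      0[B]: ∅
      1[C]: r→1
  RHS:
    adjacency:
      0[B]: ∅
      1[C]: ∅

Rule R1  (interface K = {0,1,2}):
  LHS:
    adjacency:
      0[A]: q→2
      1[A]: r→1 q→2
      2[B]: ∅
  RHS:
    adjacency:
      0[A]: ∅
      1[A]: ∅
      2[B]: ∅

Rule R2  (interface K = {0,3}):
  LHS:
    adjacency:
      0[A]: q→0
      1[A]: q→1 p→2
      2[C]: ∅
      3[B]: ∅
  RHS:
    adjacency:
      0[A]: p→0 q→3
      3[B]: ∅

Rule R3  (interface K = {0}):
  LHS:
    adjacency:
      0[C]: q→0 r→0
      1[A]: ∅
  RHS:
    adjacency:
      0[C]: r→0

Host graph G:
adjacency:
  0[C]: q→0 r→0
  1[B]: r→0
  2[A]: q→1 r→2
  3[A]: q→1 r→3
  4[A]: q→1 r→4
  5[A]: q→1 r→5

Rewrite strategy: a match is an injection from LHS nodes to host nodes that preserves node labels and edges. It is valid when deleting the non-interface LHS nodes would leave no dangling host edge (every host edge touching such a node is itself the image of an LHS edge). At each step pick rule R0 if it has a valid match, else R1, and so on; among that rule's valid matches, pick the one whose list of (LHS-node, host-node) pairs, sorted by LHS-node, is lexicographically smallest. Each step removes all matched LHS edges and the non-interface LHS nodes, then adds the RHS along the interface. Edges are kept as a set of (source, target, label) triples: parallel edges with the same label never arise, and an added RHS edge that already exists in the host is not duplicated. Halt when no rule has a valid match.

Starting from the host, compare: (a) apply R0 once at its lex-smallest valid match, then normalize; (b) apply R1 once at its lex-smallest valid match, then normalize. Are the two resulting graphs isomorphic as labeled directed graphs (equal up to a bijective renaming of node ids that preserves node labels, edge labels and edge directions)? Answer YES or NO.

branch R0-first: apply at {0↦1, 1↦0} → |E|=10, then 2 more step(s) → NF |V|=6 |E|=4 V={0:C, 1:B, 2:A, 3:A, 4:A, 5:A} E=0-q->0 1-r->0 2-r->2 4-r->4
branch R1-first: apply at {0↦2, 1↦3, 2↦1} → |E|=8, then 2 more step(s) → NF |V|=6 |E|=4 V={0:C, 1:B, 2:A, 3:A, 4:A, 5:A} E=0-q->0 1-r->0 2-r->2 4-r->4
graphs isomorphic (equal up to label-preserving node renaming)

Answer: YES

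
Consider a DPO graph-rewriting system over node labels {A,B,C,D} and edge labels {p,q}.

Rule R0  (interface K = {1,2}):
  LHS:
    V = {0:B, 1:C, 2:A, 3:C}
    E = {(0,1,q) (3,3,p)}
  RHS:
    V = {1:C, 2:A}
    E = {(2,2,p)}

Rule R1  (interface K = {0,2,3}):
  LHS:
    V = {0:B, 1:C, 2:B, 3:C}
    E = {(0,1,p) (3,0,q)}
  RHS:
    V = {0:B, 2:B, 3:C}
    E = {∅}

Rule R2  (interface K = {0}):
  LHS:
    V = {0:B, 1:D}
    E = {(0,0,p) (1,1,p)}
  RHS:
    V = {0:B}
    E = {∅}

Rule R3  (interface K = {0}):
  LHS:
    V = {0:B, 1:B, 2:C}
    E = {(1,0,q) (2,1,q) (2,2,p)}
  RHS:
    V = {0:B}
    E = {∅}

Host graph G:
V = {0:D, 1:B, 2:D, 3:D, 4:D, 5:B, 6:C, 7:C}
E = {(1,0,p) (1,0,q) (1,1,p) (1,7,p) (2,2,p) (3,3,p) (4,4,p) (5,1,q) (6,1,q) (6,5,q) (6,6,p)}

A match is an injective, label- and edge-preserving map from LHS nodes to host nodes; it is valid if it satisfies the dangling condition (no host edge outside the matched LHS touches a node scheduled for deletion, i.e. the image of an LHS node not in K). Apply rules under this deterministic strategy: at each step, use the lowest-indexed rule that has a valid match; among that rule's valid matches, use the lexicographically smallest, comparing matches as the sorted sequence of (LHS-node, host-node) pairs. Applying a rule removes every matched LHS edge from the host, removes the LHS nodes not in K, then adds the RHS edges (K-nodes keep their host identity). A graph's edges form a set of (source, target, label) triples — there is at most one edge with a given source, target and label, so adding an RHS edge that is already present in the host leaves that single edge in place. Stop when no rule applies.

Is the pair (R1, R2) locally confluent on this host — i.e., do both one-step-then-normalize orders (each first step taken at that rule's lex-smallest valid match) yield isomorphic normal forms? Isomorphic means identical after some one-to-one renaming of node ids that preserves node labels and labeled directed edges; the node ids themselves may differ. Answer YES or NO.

branch R1-first: apply at {0↦1, 1↦7, 2↦5, 3↦6} → |E|=9, then 2 more step(s) → NF |V|=4 |E|=4 V={0:D, 1:B, 3:D, 4:D} E=1-p->0 1-q->0 3-p->3 4-p->4
branch R2-first: apply at {0↦1, 1↦2} → |E|=9, then 2 more step(s) → NF |V|=4 |E|=4 V={0:D, 1:B, 3:D, 4:D} E=1-p->0 1-q->0 3-p->3 4-p->4
graphs isomorphic (equal up to label-preserving node renaming)

Answer: YES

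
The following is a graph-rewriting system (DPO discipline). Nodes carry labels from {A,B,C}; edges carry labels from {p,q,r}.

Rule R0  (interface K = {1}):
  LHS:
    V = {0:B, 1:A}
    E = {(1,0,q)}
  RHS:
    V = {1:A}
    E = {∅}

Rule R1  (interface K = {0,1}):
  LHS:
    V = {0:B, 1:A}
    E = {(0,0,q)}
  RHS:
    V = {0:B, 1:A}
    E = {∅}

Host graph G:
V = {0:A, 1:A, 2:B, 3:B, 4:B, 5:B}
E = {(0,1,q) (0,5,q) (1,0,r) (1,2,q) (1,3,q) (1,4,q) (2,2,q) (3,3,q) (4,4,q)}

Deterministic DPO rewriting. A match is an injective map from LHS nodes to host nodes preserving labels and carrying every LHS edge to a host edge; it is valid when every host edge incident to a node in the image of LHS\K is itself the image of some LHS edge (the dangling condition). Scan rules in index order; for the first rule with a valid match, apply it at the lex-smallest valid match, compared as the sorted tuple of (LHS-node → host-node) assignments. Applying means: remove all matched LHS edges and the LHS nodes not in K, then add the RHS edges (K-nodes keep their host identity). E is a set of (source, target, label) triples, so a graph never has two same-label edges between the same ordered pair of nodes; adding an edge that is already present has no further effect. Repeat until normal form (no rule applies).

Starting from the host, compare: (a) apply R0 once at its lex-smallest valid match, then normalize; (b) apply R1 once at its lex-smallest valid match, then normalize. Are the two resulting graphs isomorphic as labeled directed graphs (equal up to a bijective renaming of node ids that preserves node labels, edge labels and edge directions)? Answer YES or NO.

Answer: YES

Derivation:
branch R0-first: apply at {0↦5, 1↦0} → |E|=8, then 6 more step(s) → NF |V|=2 |E|=2 V={0:A, 1:A} E=0-q->1 1-r->0
branch R1-first: apply at {0↦2, 1↦0} → |E|=8, then 6 more step(s) → NF |V|=2 |E|=2 V={0:A, 1:A} E=0-q->1 1-r->0
graphs isomorphic (equal up to label-preserving node renaming)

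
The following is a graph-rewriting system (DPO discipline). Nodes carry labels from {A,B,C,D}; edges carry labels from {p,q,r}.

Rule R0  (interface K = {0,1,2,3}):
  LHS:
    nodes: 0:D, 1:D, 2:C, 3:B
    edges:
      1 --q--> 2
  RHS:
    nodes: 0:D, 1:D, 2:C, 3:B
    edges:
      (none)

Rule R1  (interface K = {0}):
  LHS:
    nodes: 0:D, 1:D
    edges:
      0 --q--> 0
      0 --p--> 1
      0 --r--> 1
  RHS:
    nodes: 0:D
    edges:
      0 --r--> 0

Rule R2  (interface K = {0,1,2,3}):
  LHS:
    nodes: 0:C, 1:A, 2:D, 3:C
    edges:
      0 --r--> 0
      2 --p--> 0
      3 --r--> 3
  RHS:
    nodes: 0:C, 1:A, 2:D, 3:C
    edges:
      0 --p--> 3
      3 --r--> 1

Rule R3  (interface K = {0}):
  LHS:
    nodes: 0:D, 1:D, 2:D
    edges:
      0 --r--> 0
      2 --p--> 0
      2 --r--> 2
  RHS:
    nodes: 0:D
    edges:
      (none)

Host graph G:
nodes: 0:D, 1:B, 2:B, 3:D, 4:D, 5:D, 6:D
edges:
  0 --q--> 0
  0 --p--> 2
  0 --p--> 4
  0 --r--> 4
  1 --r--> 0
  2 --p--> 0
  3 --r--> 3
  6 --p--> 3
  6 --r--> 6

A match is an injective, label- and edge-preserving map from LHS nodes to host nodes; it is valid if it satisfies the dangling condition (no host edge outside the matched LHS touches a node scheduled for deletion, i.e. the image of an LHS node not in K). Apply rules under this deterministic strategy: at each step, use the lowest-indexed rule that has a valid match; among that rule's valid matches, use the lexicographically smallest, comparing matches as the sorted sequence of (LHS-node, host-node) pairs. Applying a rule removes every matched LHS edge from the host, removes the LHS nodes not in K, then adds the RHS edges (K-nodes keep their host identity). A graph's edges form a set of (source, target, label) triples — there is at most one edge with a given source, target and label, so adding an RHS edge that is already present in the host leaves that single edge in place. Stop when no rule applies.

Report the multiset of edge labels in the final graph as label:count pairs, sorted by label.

Answer: p:2 r:2

Rewrite trace:
start.  V:7 E:9  edges: 0-q->0 0-p->2 0-p->4 0-r->4 1-r->0 2-p->0 3-r->3 6-p->3 6-r->6
1. fire R1 via {0↦0, 1↦4}  →  V:6 E:7  edges: 0-r->0 0-p->2 1-r->0 2-p->0 3-r->3 6-p->3 6-r->6
2. fire R3 via {0↦3, 1↦5, 2↦6}  →  V:4 E:4  edges: 0-r->0 0-p->2 1-r->0 2-p->0
final graph: no rule applies after step 2
NF edges: [(0, 0, 'r'), (0, 2, 'p'), (1, 0, 'r'), (2, 0, 'p')]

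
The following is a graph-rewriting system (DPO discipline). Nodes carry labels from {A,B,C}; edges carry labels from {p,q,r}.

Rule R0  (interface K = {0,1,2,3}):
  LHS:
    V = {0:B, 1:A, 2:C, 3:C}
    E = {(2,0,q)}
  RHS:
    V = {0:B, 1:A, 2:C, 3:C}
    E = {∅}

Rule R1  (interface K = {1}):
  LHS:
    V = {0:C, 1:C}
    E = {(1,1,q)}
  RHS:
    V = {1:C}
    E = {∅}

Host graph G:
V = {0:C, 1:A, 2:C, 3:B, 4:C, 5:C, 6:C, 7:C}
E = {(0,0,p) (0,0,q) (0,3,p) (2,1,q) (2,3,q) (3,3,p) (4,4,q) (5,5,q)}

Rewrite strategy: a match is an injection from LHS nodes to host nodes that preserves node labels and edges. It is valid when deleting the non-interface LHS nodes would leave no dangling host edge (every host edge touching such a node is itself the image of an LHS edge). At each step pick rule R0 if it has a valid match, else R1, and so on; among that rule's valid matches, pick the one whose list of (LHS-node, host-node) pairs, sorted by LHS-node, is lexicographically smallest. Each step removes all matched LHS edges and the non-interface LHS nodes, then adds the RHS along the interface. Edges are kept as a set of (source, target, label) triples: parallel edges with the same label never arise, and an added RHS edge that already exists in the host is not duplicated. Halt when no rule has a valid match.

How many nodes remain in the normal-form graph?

start.  V:8 E:8  edges: 0-p->0 0-q->0 0-p->3 2-q->1 2-q->3 3-p->3 4-q->4 5-q->5
1. fire R0 via {0↦3, 1↦1, 2↦2, 3↦0}  →  V:8 E:7  edges: 0-p->0 0-q->0 0-p->3 2-q->1 3-p->3 4-q->4 5-q->5
2. fire R1 via {0↦6, 1↦0}  →  V:7 E:6  edges: 0-p->0 0-p->3 2-q->1 3-p->3 4-q->4 5-q->5
3. fire R1 via {0↦7, 1↦4}  →  V:6 E:5  edges: 0-p->0 0-p->3 2-q->1 3-p->3 5-q->5
4. fire R1 via {0↦4, 1↦5}  →  V:5 E:4  edges: 0-p->0 0-p->3 2-q->1 3-p->3
final graph: no rule applies after step 4
NF nodes: {0:C, 1:A, 2:C, 3:B, 5:C}

Answer: 5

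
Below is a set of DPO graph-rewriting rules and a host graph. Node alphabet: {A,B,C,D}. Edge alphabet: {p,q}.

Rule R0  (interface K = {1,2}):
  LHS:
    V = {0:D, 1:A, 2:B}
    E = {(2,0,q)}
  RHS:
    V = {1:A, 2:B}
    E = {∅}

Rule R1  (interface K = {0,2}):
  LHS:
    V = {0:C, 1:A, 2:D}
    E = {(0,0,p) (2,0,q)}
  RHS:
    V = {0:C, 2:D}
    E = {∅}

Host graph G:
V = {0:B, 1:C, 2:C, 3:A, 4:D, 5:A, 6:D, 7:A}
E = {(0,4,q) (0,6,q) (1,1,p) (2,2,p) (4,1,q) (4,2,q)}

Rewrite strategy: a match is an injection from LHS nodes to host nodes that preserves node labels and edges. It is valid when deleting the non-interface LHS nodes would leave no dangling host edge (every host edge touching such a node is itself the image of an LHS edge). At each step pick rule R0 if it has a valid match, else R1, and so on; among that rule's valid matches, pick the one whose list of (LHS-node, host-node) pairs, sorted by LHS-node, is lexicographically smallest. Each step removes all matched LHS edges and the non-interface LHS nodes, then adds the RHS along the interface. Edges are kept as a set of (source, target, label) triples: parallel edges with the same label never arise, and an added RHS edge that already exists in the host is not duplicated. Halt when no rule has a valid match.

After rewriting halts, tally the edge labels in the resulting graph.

start.  V:8 E:6  edges: 0-q->4 0-q->6 1-p->1 2-p->2 4-q->1 4-q->2
1. fire R0 via {0↦6, 1↦3, 2↦0}  →  V:7 E:5  edges: 0-q->4 1-p->1 2-p->2 4-q->1 4-q->2
2. fire R1 via {0↦1, 1↦3, 2↦4}  →  V:6 E:3  edges: 0-q->4 2-p->2 4-q->2
3. fire R1 via {0↦2, 1↦5, 2↦4}  →  V:5 E:1  edges: 0-q->4
4. fire R0 via {0↦4, 1↦7, 2↦0}  →  V:4 E:0  edges: ∅
halt: no rule applies after step 4
NF edges: []

Answer: (no edges)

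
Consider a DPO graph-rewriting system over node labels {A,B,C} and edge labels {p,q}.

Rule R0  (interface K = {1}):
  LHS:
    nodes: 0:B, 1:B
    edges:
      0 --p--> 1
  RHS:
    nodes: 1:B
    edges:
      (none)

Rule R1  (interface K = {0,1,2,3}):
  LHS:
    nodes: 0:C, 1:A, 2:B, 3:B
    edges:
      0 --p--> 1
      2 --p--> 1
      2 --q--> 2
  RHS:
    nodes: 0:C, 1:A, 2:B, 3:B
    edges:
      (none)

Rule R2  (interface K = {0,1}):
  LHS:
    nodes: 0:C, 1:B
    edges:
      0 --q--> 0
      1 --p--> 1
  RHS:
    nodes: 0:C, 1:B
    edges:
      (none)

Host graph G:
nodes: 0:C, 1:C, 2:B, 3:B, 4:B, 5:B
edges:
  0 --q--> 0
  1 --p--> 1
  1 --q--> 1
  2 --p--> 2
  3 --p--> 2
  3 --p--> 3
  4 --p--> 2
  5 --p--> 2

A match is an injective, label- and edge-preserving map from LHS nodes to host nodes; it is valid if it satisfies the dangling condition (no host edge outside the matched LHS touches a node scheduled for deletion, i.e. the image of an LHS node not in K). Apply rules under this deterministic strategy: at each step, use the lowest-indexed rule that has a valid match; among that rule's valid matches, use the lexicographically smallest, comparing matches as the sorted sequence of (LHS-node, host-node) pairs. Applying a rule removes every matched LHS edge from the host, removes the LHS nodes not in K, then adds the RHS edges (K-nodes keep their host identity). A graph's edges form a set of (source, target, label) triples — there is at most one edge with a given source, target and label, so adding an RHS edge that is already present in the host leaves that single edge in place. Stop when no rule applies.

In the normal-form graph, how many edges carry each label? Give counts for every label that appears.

start.  V:6 E:8  edges: 0-q->0 1-p->1 1-q->1 2-p->2 3-p->2 3-p->3 4-p->2 5-p->2
1. fire R0 via {0↦4, 1↦2}  →  V:5 E:7  edges: 0-q->0 1-p->1 1-q->1 2-p->2 3-p->2 3-p->3 5-p->2
2. fire R0 via {0↦5, 1↦2}  →  V:4 E:6  edges: 0-q->0 1-p->1 1-q->1 2-p->2 3-p->2 3-p->3
3. fire R2 via {0↦0, 1↦2}  →  V:4 E:4  edges: 1-p->1 1-q->1 3-p->2 3-p->3
4. fire R2 via {0↦1, 1↦3}  →  V:4 E:2  edges: 1-p->1 3-p->2
5. fire R0 via {0↦3, 1↦2}  →  V:3 E:1  edges: 1-p->1
normal form: no rule applies after step 5
NF edges: [(1, 1, 'p')]

Answer: p:1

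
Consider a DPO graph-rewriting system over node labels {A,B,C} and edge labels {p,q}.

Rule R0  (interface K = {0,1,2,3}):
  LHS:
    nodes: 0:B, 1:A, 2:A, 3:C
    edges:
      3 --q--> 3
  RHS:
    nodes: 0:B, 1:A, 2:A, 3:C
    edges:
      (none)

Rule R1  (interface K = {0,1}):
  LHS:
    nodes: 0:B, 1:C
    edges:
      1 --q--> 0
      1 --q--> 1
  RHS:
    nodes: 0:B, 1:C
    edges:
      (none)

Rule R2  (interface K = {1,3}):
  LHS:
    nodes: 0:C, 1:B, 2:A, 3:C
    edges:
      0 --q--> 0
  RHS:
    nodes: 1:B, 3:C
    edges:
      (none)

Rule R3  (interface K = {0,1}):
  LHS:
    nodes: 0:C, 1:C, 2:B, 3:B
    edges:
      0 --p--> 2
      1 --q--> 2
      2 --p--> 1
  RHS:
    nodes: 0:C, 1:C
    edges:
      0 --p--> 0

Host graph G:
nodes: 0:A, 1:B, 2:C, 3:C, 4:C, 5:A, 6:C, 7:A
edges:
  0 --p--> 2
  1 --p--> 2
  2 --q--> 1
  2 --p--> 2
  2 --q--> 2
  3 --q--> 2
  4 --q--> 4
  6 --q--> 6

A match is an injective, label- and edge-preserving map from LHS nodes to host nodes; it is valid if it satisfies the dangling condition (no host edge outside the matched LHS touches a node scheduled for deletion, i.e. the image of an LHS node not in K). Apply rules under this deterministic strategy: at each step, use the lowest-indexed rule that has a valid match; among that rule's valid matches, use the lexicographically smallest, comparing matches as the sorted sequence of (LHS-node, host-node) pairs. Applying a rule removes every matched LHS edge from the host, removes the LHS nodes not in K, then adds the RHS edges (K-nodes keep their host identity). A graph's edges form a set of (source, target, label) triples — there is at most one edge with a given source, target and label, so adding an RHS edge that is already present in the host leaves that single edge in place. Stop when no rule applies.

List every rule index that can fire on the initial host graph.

Answer: [R0,R1,R2]

Derivation:
R0: 18 valid matches — {0↦1, 1↦0, 2↦5, 3↦2}, {0↦1, 1↦0, 2↦5, 3↦4}, {0↦1, 1↦0, 2↦5, 3↦6} (+15 more)
R1: 1 valid match — {0↦1, 1↦2}
R2: 12 valid matches — {0↦4, 1↦1, 2↦5, 3↦2}, {0↦4, 1↦1, 2↦5, 3↦3}, {0↦4, 1↦1, 2↦5, 3↦6} (+9 more)
R3: no valid match — LHS pattern not found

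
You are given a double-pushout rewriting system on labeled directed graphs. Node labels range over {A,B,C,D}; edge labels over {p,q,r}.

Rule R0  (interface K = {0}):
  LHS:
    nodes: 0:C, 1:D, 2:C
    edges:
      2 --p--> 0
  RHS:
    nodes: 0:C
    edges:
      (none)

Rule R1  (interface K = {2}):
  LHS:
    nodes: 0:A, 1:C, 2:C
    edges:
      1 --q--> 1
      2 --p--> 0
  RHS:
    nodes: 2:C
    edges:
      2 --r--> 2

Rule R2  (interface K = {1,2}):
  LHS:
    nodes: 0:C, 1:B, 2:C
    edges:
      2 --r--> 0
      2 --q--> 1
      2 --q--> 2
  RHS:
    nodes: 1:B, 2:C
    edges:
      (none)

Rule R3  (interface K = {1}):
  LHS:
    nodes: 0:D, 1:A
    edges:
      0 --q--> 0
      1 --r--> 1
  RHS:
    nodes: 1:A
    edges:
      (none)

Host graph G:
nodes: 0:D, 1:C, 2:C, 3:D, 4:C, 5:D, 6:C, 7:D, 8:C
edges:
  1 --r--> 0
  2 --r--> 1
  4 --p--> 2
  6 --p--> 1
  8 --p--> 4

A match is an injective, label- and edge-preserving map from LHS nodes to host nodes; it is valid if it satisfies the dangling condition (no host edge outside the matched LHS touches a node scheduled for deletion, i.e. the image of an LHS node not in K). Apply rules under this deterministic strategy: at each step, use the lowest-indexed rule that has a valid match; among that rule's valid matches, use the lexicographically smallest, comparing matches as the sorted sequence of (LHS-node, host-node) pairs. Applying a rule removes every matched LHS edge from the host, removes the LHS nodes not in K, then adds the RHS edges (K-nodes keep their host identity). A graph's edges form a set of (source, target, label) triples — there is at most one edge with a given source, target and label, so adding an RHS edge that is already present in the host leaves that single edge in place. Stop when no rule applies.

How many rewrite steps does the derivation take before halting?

Answer: 3

Derivation:
start.  V:9 E:5  edges: 1-r->0 2-r->1 4-p->2 6-p->1 8-p->4
1. fire R0 via {0↦1, 1↦3, 2↦6}  →  V:7 E:4  edges: 1-r->0 2-r->1 4-p->2 8-p->4
2. fire R0 via {0↦4, 1↦5, 2↦8}  →  V:5 E:3  edges: 1-r->0 2-r->1 4-p->2
3. fire R0 via {0↦2, 1↦7, 2↦4}  →  V:3 E:2  edges: 1-r->0 2-r->1
halt: no rule applies after step 3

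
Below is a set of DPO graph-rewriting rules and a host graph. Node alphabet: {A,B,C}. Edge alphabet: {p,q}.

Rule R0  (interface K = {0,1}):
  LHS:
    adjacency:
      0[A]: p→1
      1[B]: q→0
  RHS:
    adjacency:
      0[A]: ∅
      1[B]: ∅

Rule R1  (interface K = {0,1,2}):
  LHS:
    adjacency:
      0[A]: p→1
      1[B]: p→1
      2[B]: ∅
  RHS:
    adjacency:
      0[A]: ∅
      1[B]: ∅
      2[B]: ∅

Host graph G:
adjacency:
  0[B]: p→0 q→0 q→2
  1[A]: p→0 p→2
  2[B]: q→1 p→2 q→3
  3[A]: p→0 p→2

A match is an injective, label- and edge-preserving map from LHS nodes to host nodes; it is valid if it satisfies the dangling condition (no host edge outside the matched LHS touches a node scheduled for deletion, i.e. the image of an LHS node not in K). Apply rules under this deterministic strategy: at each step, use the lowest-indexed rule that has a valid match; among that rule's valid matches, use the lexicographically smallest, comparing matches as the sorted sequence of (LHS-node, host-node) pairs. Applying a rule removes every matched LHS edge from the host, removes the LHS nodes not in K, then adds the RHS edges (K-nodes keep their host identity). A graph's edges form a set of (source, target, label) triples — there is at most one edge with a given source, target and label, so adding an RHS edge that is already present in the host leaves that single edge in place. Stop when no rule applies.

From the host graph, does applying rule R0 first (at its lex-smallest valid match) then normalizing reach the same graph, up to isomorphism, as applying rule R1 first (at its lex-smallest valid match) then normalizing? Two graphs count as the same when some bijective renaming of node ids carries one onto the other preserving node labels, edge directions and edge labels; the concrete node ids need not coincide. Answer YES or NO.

Answer: YES

Rewrite trace:
branch R0-first: apply at {0↦1, 1↦2} → |E|=8, then 2 more step(s) → NF |V|=4 |E|=4 V={0:B, 1:A, 2:B, 3:A} E=0-q->0 0-q->2 2-p->2 3-p->0
branch R1-first: apply at {0↦1, 1↦0, 2↦2} → |E|=8, then 2 more step(s) → NF |V|=4 |E|=4 V={0:B, 1:A, 2:B, 3:A} E=0-q->0 0-q->2 2-p->2 3-p->0
graphs isomorphic (equal up to label-preserving node renaming)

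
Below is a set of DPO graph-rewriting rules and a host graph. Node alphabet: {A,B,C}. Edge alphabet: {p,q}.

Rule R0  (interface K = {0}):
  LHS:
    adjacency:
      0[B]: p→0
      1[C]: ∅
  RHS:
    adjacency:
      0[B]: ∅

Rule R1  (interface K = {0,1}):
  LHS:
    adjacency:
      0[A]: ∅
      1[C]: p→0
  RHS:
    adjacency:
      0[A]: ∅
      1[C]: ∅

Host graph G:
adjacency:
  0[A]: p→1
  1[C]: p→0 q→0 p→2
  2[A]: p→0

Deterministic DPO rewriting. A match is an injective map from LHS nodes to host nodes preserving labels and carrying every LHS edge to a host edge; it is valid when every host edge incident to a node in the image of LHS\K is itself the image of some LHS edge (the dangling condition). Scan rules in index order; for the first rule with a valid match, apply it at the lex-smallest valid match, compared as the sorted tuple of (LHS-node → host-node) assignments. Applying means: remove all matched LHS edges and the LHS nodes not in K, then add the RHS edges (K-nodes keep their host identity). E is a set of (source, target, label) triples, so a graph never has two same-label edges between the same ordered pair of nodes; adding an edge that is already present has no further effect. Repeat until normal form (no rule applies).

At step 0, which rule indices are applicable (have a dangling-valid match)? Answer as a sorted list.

Answer: [R1]

Steps:
R0: no valid match — LHS pattern not found
R1: 2 valid matches — {0↦0, 1↦1}, {0↦2, 1↦1}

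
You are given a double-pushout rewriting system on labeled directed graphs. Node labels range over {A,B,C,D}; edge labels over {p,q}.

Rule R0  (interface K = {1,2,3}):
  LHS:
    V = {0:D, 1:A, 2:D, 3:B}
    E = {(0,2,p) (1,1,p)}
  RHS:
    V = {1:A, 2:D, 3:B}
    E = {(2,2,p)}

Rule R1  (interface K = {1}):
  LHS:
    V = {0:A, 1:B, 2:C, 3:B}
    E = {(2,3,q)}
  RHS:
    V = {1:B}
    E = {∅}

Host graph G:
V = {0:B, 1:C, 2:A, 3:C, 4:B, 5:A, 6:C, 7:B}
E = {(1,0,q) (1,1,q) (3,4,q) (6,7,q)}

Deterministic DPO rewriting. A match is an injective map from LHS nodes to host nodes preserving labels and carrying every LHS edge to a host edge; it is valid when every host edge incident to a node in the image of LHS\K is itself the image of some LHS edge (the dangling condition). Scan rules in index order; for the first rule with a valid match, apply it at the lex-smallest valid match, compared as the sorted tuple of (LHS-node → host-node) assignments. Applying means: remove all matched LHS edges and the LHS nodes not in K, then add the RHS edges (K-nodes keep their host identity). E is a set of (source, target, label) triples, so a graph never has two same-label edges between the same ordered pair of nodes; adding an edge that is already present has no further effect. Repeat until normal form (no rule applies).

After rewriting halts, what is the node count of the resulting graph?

Answer: 2

Steps:
start.  V:8 E:4  edges: 1-q->0 1-q->1 3-q->4 6-q->7
1. fire R1 via {0↦2, 1↦0, 2↦3, 3↦4}  →  V:5 E:3  edges: 1-q->0 1-q->1 6-q->7
2. fire R1 via {0↦5, 1↦0, 2↦6, 3↦7}  →  V:2 E:2  edges: 1-q->0 1-q->1
normal form: no rule applies after step 2
NF nodes: {0:B, 1:C}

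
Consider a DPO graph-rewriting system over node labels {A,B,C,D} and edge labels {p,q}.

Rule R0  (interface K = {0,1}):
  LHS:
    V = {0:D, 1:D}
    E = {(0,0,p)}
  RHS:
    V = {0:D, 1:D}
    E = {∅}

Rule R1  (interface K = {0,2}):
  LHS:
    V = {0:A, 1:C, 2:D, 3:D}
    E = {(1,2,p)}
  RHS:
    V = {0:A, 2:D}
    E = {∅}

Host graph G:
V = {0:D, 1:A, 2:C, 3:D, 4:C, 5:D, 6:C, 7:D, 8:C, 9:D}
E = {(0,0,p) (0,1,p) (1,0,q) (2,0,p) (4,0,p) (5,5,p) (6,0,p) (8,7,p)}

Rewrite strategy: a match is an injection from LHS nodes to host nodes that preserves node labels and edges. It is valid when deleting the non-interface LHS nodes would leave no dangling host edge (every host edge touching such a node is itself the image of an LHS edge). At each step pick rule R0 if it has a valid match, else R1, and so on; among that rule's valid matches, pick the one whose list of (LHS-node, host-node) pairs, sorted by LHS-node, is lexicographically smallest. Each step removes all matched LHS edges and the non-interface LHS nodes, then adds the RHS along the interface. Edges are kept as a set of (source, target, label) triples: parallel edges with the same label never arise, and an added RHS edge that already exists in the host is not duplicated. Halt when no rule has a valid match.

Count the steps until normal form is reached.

Answer: 5

Rewrite trace:
initial: |V|=10 |E|=8  E = 0-p->0 0-p->1 1-q->0 2-p->0 4-p->0 5-p->5 6-p->0 8-p->7
step 1: apply R0 at {0↦0, 1↦3}  → |V|=10 |E|=7  E = 0-p->1 1-q->0 2-p->0 4-p->0 5-p->5 6-p->0 8-p->7
step 2: apply R0 at {0↦5, 1↦0}  → |V|=10 |E|=6  E = 0-p->1 1-q->0 2-p->0 4-p->0 6-p->0 8-p->7
step 3: apply R1 at {0↦1, 1↦2, 2↦0, 3↦3}  → |V|=8 |E|=5  E = 0-p->1 1-q->0 4-p->0 6-p->0 8-p->7
step 4: apply R1 at {0↦1, 1↦4, 2↦0, 3↦5}  → |V|=6 |E|=4  E = 0-p->1 1-q->0 6-p->0 8-p->7
step 5: apply R1 at {0↦1, 1↦6, 2↦0, 3↦9}  → |V|=4 |E|=3  E = 0-p->1 1-q->0 8-p->7
normal form: no rule applies after step 5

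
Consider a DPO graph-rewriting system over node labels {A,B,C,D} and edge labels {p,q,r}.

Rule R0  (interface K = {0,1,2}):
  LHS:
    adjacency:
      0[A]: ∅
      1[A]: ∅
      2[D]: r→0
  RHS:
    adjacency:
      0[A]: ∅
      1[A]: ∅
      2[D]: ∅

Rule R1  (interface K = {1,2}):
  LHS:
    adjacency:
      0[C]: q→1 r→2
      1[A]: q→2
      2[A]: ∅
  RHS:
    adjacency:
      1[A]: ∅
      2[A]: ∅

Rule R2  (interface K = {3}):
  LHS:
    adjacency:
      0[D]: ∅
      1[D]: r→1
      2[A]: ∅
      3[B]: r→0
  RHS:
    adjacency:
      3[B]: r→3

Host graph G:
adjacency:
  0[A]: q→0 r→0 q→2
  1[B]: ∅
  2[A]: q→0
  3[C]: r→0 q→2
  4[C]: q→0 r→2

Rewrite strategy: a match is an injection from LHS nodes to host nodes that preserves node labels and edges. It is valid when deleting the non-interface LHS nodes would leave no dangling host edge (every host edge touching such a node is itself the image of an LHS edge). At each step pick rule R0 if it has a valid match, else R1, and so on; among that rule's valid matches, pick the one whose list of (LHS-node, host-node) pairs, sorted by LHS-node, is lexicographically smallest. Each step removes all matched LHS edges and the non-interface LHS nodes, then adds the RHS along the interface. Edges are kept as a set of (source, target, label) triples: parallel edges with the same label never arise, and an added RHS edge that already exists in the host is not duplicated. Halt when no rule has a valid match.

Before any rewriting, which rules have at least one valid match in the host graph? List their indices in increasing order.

Answer: [R1]

Steps:
R0: no valid match — LHS pattern not found
R1: 2 valid matches — {0↦3, 1↦2, 2↦0}, {0↦4, 1↦0, 2↦2}
R2: no valid match — LHS pattern not found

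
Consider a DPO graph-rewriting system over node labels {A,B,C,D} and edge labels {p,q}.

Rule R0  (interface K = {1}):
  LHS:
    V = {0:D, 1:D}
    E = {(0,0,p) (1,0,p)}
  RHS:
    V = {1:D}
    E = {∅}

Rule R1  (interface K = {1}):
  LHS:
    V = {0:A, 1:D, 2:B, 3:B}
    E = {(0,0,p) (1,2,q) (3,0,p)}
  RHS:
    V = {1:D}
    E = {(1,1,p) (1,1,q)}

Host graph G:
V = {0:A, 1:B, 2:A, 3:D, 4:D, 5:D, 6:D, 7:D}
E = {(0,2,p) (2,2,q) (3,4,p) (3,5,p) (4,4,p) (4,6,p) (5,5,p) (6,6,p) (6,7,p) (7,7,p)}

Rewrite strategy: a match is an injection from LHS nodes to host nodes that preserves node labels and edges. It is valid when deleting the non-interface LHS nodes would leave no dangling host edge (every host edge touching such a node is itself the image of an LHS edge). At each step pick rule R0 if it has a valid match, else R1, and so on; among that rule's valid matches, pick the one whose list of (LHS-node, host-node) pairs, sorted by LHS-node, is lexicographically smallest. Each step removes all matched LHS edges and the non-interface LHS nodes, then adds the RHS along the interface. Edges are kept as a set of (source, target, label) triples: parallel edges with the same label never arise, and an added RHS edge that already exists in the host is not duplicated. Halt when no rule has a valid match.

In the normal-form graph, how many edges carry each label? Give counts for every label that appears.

start.  V:8 E:10  edges: 0-p->2 2-q->2 3-p->4 3-p->5 4-p->4 4-p->6 5-p->5 6-p->6 6-p->7 7-p->7
1. fire R0 via {0↦5, 1↦3}  →  V:7 E:8  edges: 0-p->2 2-q->2 3-p->4 4-p->4 4-p->6 6-p->6 6-p->7 7-p->7
2. fire R0 via {0↦7, 1↦6}  →  V:6 E:6  edges: 0-p->2 2-q->2 3-p->4 4-p->4 4-p->6 6-p->6
3. fire R0 via {0↦6, 1↦4}  →  V:5 E:4  edges: 0-p->2 2-q->2 3-p->4 4-p->4
4. fire R0 via {0↦4, 1↦3}  →  V:4 E:2  edges: 0-p->2 2-q->2
final graph: no rule applies after step 4
NF edges: [(0, 2, 'p'), (2, 2, 'q')]

Answer: p:1 q:1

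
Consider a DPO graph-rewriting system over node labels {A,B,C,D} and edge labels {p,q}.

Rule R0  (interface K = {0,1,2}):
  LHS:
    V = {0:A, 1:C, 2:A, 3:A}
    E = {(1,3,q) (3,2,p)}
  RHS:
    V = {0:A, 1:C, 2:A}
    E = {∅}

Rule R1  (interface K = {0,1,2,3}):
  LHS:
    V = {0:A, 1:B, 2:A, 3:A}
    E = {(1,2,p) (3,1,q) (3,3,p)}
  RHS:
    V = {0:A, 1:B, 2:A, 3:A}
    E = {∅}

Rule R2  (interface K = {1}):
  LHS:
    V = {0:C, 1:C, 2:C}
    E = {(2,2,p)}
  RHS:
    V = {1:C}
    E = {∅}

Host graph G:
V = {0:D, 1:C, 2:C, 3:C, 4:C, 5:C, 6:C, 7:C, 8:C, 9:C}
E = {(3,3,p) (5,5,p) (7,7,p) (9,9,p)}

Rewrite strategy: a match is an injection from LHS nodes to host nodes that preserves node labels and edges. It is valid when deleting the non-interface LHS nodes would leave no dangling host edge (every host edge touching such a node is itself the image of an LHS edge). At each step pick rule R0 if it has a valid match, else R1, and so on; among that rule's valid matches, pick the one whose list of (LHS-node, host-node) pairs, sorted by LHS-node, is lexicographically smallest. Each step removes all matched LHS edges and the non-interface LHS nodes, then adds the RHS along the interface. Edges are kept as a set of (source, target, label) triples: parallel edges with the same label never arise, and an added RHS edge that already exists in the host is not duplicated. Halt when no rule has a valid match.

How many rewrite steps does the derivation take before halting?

Answer: 4

Derivation:
initial: |V|=10 |E|=4  E = 3-p->3 5-p->5 7-p->7 9-p->9
step 1: apply R2 at {0↦1, 1↦2, 2↦3}  → |V|=8 |E|=3  E = 5-p->5 7-p->7 9-p->9
step 2: apply R2 at {0↦2, 1↦4, 2↦5}  → |V|=6 |E|=2  E = 7-p->7 9-p->9
step 3: apply R2 at {0↦4, 1↦6, 2↦7}  → |V|=4 |E|=1  E = 9-p->9
step 4: apply R2 at {0↦6, 1↦8, 2↦9}  → |V|=2 |E|=0  E = ∅
halt: no rule applies after step 4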